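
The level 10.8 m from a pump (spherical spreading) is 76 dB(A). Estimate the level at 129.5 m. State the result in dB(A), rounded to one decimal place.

Spherical spreading from a point source gives a 20·log₁₀(r₂/r₁) drop.
L₂ = 76 − 20·log₁₀(129.5/10.8) = 76 − 21.577 = 54.42 dB(A).

54.4 dB(A)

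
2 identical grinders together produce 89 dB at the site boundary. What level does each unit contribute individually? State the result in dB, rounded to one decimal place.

86.0 dB

Dividing the total intensity by 2 lowers the level by 10·log₁₀ 2 = 3.010 dB: L₁ = 89 − 3.010.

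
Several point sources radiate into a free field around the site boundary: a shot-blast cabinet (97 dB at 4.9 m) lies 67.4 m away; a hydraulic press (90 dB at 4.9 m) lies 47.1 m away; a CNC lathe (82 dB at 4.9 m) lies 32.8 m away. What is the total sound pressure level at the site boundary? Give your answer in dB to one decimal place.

76.1 dB

Propagate each source to the receiver with L = L_ref − 20·log₁₀(r/r_ref), then add intensities.
shot-blast cabinet: 97 − 20·log₁₀(67.4/4.9) = 97 − 22.77 = 74.23 dB.
hydraulic press: 90 − 20·log₁₀(47.1/4.9) = 90 − 19.66 = 70.34 dB.
CNC lathe: 82 − 20·log₁₀(32.8/4.9) = 82 − 16.51 = 65.49 dB.
Σ 10^(L/10) = 4.085e+07 → L_total = 10·log₁₀(4.085e+07) = 76.11 dB.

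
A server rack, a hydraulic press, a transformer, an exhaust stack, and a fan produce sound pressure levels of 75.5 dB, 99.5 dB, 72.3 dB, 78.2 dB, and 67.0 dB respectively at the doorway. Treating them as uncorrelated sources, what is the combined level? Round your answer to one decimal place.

99.6 dB

For uncorrelated sources the intensities add, so convert each level to linear form, sum, and take 10·log₁₀ of the total.
Σ 10^(L/10) = 10^(75.5/10) + 10^(99.5/10) + 10^(72.3/10) + 10^(78.2/10) + 10^(67.0/10) = 9.036e+09.
L_total = 10·log₁₀(9.036e+09) = 99.56 dB.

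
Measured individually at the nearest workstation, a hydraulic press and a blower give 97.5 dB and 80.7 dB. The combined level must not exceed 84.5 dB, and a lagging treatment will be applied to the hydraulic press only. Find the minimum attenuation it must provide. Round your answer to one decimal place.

15.3 dB

Fixed contribution from the other source: Σ 10^(L/10) = 10^(80.7/10) = 1.175e+08 (80.70 dB).
To meet 84.5 dB overall, the treated hydraulic press may contribute at most 10^(84.5/10) − 1.175e+08 = 1.643e+08, i.e. 82.16 dB.
Required insertion loss = 97.5 − 82.16 = 15.34 dB.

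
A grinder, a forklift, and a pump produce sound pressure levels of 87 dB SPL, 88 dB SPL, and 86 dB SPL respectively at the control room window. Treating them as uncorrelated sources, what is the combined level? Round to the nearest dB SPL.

92 dB SPL

Incoherent sources combine by intensity addition: L_total = 10·log₁₀(Σ 10^(L_i/10)).
Σ 10^(L/10) = 10^(87/10) + 10^(88/10) + 10^(86/10) = 1.530e+09.
L_total = 10·log₁₀(1.530e+09) = 91.85 dB SPL.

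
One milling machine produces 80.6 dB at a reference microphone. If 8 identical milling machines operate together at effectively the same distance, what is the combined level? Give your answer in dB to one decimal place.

With 8 equal, uncorrelated contributions the intensity is 8× that of one unit, giving a rise of 10·log₁₀ 8.
L_total = 80.6 + 10·log₁₀(8) = 80.6 + 9.031 = 89.63 dB.

89.6 dB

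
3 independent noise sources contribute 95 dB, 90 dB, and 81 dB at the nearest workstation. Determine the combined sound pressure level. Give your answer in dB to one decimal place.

For uncorrelated sources the intensities add, so convert each level to linear form, sum, and take 10·log₁₀ of the total.
Σ 10^(L/10) = 10^(95/10) + 10^(90/10) + 10^(81/10) = 4.288e+09.
L_total = 10·log₁₀(4.288e+09) = 96.32 dB.

96.3 dB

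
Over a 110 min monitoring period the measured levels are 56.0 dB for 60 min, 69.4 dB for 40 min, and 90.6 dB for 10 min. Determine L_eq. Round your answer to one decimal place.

L_eq = 10·log₁₀[(1/T)·Σ tᵢ·10^(Lᵢ/10)] with T = 110 min.
Σ tᵢ·10^(Lᵢ/10) = 60·10^(56.0/10) + 40·10^(69.4/10) + 10·10^(90.6/10) = 1.185e+10.
L_eq = 10·log₁₀(1.185e+10/110) = 80.32 dB.

80.3 dB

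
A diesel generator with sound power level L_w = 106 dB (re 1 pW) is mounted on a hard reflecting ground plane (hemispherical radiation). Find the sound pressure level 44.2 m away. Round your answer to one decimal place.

65.1 dB

L_p = L_w − 10·log₁₀(2π·r²) with r = 44.2 m.
2π·r² = 1.228e+04 m², 10·log₁₀ of that is 40.890 dB.
L_p = 106 − 40.890 = 65.11 dB.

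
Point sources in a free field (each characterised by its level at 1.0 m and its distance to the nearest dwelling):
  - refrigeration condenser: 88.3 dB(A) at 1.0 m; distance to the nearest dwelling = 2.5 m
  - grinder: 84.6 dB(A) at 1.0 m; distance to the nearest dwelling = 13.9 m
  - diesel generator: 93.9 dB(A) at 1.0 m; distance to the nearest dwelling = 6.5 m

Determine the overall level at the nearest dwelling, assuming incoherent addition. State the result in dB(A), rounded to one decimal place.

82.2 dB(A)

Propagate each source to the receiver with L = L_ref − 20·log₁₀(r/r_ref), then add intensities.
refrigeration condenser: 88.3 − 20·log₁₀(2.5/1.0) = 88.3 − 7.96 = 80.34 dB(A).
grinder: 84.6 − 20·log₁₀(13.9/1.0) = 84.6 − 22.86 = 61.74 dB(A).
diesel generator: 93.9 − 20·log₁₀(6.5/1.0) = 93.9 − 16.26 = 77.64 dB(A).
Σ 10^(L/10) = 1.678e+08 → L_total = 10·log₁₀(1.678e+08) = 82.25 dB(A).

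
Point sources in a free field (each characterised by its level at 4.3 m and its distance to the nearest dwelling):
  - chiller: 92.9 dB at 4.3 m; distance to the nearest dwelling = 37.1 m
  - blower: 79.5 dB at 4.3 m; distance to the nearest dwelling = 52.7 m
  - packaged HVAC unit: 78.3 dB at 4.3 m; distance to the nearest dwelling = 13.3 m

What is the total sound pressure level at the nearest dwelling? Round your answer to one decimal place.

75.3 dB

Propagate each source to the receiver with L = L_ref − 20·log₁₀(r/r_ref), then add intensities.
chiller: 92.9 − 20·log₁₀(37.1/4.3) = 92.9 − 18.72 = 74.18 dB.
blower: 79.5 − 20·log₁₀(52.7/4.3) = 79.5 − 21.77 = 57.73 dB.
packaged HVAC unit: 78.3 − 20·log₁₀(13.3/4.3) = 78.3 − 9.81 = 68.49 dB.
Σ 10^(L/10) = 3.385e+07 → L_total = 10·log₁₀(3.385e+07) = 75.30 dB.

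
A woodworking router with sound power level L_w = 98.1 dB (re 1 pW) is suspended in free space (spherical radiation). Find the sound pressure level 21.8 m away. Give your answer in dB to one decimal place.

L_p = L_w − 10·log₁₀(4π·r²) with r = 21.8 m.
4π·r² = 5972 m², 10·log₁₀ of that is 37.761 dB.
L_p = 98.1 − 37.761 = 60.34 dB.

60.3 dB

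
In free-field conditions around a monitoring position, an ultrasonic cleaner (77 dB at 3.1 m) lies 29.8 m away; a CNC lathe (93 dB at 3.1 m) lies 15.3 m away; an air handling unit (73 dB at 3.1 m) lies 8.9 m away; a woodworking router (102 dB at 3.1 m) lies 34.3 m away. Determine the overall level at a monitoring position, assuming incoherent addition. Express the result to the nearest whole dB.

Propagate each source to the receiver with L = L_ref − 20·log₁₀(r/r_ref), then add intensities.
ultrasonic cleaner: 77 − 20·log₁₀(29.8/3.1) = 77 − 19.66 = 57.34 dB.
CNC lathe: 93 − 20·log₁₀(15.3/3.1) = 93 − 13.87 = 79.13 dB.
air handling unit: 73 − 20·log₁₀(8.9/3.1) = 73 − 9.16 = 63.84 dB.
woodworking router: 102 − 20·log₁₀(34.3/3.1) = 102 − 20.88 = 81.12 dB.
Σ 10^(L/10) = 2.143e+08 → L_total = 10·log₁₀(2.143e+08) = 83.31 dB.

83 dB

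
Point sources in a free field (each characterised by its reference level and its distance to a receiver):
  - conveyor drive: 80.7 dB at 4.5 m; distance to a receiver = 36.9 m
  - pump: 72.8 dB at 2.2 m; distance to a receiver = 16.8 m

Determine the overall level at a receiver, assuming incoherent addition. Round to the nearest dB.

Propagate each source to the receiver with L = L_ref − 20·log₁₀(r/r_ref), then add intensities.
conveyor drive: 80.7 − 20·log₁₀(36.9/4.5) = 80.7 − 18.28 = 62.42 dB.
pump: 72.8 − 20·log₁₀(16.8/2.2) = 72.8 − 17.66 = 55.14 dB.
Σ 10^(L/10) = 2.074e+06 → L_total = 10·log₁₀(2.074e+06) = 63.17 dB.

63 dB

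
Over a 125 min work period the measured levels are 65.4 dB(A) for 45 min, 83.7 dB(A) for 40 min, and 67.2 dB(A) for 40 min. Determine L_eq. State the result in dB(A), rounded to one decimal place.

The energy average is taken in the linear domain: L_eq = 10·log₁₀[(Σ tᵢ·10^(Lᵢ/10))/T], T = 125 min.
Σ tᵢ·10^(Lᵢ/10) = 45·10^(65.4/10) + 40·10^(83.7/10) + 40·10^(67.2/10) = 9.743e+09.
L_eq = 10·log₁₀(9.743e+09/125) = 78.92 dB(A).

78.9 dB(A)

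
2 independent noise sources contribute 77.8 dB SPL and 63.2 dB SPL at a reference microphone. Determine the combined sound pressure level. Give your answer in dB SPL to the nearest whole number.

78 dB SPL

Incoherent sources combine by intensity addition: L_total = 10·log₁₀(Σ 10^(L_i/10)).
Σ 10^(L/10) = 10^(77.8/10) + 10^(63.2/10) = 6.235e+07.
L_total = 10·log₁₀(6.235e+07) = 77.95 dB SPL.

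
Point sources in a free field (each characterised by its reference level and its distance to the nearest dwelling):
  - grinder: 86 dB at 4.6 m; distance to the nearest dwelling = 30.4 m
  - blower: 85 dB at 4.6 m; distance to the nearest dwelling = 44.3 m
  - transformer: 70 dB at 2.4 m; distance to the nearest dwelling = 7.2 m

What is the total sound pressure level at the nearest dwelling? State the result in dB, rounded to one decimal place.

Propagate each source to the receiver with L = L_ref − 20·log₁₀(r/r_ref), then add intensities.
grinder: 86 − 20·log₁₀(30.4/4.6) = 86 − 16.40 = 69.60 dB.
blower: 85 − 20·log₁₀(44.3/4.6) = 85 − 19.67 = 65.33 dB.
transformer: 70 − 20·log₁₀(7.2/2.4) = 70 − 9.54 = 60.46 dB.
Σ 10^(L/10) = 1.364e+07 → L_total = 10·log₁₀(1.364e+07) = 71.35 dB.

71.3 dB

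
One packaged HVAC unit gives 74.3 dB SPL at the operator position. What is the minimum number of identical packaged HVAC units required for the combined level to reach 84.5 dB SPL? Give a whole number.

11

The shortfall is 84.5 − 74.3 = 10.2 dB, and N units add 10·log₁₀ N, so need 10·log₁₀ N ≥ 10.2.
N ≥ 10^(10.2/10) = 10.471, so N = 11.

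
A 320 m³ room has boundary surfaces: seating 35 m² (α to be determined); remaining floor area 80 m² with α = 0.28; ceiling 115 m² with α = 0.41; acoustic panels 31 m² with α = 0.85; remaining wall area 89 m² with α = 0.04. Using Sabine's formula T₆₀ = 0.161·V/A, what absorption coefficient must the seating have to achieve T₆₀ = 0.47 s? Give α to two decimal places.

From T₆₀ = 0.161·V/A, the target T₆₀ = 0.47 s needs A = 0.161·320/0.47 = 109.62 m².
Absorption from the other surfaces = 80·0.28 + 115·0.41 + 31·0.85 + 89·0.04 = 99.46 m², so the seating must supply 10.16 m² over 35 m².
α = 10.16/35 = 0.290.

0.29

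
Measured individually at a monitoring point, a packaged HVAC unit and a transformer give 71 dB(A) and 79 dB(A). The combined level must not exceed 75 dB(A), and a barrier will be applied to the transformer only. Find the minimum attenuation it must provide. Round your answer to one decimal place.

6.2 dB

Everything except the transformer sums to 10^(71/10) = 1.259e+07 in linear terms, 71.00 dB(A).
To meet 75 dB(A) overall, the treated transformer may contribute at most 10^(75/10) − 1.259e+07 = 1.903e+07, i.e. 72.80 dB(A).
So the transformer must be reduced from 79 to 72.80 dB(A): IL = 6.20 dB.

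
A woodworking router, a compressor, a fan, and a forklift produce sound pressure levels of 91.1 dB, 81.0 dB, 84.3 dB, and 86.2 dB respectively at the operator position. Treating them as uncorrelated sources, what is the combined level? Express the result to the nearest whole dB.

93 dB

For uncorrelated sources the intensities add, so convert each level to linear form, sum, and take 10·log₁₀ of the total.
Σ 10^(L/10) = 10^(91.1/10) + 10^(81.0/10) + 10^(84.3/10) + 10^(86.2/10) = 2.100e+09.
L_total = 10·log₁₀(2.100e+09) = 93.22 dB.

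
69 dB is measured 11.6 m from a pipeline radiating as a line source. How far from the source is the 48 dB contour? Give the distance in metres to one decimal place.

For a line source L₁ − L₂ = 10·log₁₀(r₂/r₁), so r₂ = r₁·10^((L₁−L₂)/10).
r₂ = 11.6·10^((69−48)/10) = 11.6·10^(21.0/10) = 1460.35 m.

1460.4 m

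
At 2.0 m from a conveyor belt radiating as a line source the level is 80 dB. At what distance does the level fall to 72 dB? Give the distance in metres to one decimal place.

For a line source L₁ − L₂ = 10·log₁₀(r₂/r₁), so r₂ = r₁·10^((L₁−L₂)/10).
r₂ = 2.0·10^((80−72)/10) = 2.0·10^(8.0/10) = 12.62 m.

12.6 m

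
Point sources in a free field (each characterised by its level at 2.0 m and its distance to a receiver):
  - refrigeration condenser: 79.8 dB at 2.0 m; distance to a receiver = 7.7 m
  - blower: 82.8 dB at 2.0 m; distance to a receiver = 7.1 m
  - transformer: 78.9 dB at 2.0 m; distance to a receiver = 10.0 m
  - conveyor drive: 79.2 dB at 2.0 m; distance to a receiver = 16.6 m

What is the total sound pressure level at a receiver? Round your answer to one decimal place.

74.1 dB

Apply inverse-square spreading to bring every level to the receiver, then sum 10^(L/10).
refrigeration condenser: 79.8 − 20·log₁₀(7.7/2.0) = 79.8 − 11.71 = 68.09 dB.
blower: 82.8 − 20·log₁₀(7.1/2.0) = 82.8 − 11.00 = 71.80 dB.
transformer: 78.9 − 20·log₁₀(10.0/2.0) = 78.9 − 13.98 = 64.92 dB.
conveyor drive: 79.2 − 20·log₁₀(16.6/2.0) = 79.2 − 18.38 = 60.82 dB.
Σ 10^(L/10) = 2.587e+07 → L_total = 10·log₁₀(2.587e+07) = 74.13 dB.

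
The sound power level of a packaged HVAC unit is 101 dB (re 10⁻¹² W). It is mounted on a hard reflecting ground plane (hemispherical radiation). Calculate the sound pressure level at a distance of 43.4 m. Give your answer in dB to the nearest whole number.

Free-field hemispherical radiation: L_p = L_w − 10·log₁₀(2π·r²), r = 43.4 m.
2π·r² = 1.183e+04 m², 10·log₁₀ of that is 40.732 dB.
L_p = 101 − 40.732 = 60.27 dB.

60 dB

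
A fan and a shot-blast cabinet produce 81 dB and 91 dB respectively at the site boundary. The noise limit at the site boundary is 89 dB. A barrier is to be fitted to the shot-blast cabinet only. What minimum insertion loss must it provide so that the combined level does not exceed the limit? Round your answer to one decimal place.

2.7 dB

Fixed contribution from the other source: Σ 10^(L/10) = 10^(81/10) = 1.259e+08 (81.00 dB).
To meet 89 dB overall, the treated shot-blast cabinet may contribute at most 10^(89/10) − 1.259e+08 = 6.684e+08, i.e. 88.25 dB.
Required insertion loss = 91 − 88.25 = 2.75 dB.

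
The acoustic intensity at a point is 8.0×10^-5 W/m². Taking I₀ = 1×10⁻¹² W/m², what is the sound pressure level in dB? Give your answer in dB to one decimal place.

79.0 dB

Dividing by I₀ shifts the exponent by 12: I/I₀ = 8.0×10^7.
L = 10·(0.9031 + 7) = 79.03 dB.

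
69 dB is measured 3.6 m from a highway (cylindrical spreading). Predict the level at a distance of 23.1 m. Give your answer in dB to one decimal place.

60.9 dB

For a line source, L₂ = L₁ − 10·log₁₀(r₂/r₁).
L₂ = 69 − 10·log₁₀(23.1/3.6) = 69 − 8.073 = 60.93 dB.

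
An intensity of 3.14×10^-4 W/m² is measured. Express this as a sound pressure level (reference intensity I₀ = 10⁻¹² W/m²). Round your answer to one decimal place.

L = 10·log₁₀(I/I₀) = 10·log₁₀(3.14×10^-4/10⁻¹²) = 10·log₁₀(3.14×10^8).
L = 10·(0.4969 + 8) = 84.97 dB.

85.0 dB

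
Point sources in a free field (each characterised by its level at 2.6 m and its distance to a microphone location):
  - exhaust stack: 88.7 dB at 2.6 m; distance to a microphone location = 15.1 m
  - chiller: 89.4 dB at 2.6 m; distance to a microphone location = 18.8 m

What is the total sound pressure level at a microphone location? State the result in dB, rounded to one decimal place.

75.9 dB

Apply inverse-square spreading to bring every level to the receiver, then sum 10^(L/10).
exhaust stack: 88.7 − 20·log₁₀(15.1/2.6) = 88.7 − 15.28 = 73.42 dB.
chiller: 89.4 − 20·log₁₀(18.8/2.6) = 89.4 − 17.18 = 72.22 dB.
Σ 10^(L/10) = 3.864e+07 → L_total = 10·log₁₀(3.864e+07) = 75.87 dB.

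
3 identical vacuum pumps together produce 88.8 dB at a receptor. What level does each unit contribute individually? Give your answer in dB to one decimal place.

3 equal contributions raise the level by 10·log₁₀ 3 = 4.771 dB, so each unit alone gives 88.8 − 4.771.

84.0 dB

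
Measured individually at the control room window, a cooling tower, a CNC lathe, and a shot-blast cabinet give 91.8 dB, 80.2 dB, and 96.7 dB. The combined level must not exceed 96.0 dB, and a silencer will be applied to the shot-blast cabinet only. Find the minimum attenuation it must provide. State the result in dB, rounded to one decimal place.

3.0 dB

Fixed contribution from the other sources: Σ 10^(L/10) = 10^(91.8/10) + 10^(80.2/10) = 1.618e+09 (92.09 dB).
To meet 96.0 dB overall, the treated shot-blast cabinet may contribute at most 10^(96.0/10) − 1.618e+09 = 2.363e+09, i.e. 93.73 dB.
Required insertion loss = 96.7 − 93.73 = 2.97 dB.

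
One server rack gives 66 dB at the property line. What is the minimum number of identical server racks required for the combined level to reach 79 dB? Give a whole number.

20

N identical sources give L₁ + 10·log₁₀ N, so require 10·log₁₀ N ≥ 79 − 66 = 13.0 dB.
N ≥ 10^(13.0/10) = 19.953, so N = 20.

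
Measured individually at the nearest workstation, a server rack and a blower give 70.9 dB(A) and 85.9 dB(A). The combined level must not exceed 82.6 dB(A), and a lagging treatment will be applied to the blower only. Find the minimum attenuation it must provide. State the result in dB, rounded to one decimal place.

3.6 dB

Fixed contribution from the other source: Σ 10^(L/10) = 10^(70.9/10) = 1.230e+07 (70.90 dB(A)).
The limit corresponds to 10^(82.6/10) = 1.820e+08; subtracting the fixed part leaves 1.697e+08 for the blower, i.e. 82.30 dB(A).
Required insertion loss = 85.9 − 82.30 = 3.60 dB.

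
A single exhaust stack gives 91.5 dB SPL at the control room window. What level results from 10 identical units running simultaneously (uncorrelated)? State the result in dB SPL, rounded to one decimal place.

101.5 dB SPL

With 10 equal, uncorrelated contributions the intensity is 10× that of one unit, giving a rise of 10·log₁₀ 10.
L_total = 91.5 + 10·log₁₀(10) = 91.5 + 10.000 = 101.50 dB SPL.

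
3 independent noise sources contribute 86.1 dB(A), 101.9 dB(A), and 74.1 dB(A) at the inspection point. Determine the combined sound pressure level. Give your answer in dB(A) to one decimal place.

102.0 dB(A)

Incoherent sources combine by intensity addition: L_total = 10·log₁₀(Σ 10^(L_i/10)).
Σ 10^(L/10) = 10^(86.1/10) + 10^(101.9/10) + 10^(74.1/10) = 1.592e+10.
L_total = 10·log₁₀(1.592e+10) = 102.02 dB(A).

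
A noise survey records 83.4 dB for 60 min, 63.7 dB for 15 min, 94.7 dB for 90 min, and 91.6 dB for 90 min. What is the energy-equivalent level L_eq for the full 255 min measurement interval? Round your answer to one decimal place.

92.1 dB

L_eq = 10·log₁₀[(1/T)·Σ tᵢ·10^(Lᵢ/10)] with T = 255 min.
Σ tᵢ·10^(Lᵢ/10) = 60·10^(83.4/10) + 15·10^(63.7/10) + 90·10^(94.7/10) + 90·10^(91.6/10) = 4.089e+11.
L_eq = 10·log₁₀(4.089e+11/255) = 92.05 dB.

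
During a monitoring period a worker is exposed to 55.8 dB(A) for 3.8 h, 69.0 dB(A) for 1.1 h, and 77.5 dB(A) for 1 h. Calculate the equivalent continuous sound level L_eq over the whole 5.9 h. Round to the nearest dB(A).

The energy average is taken in the linear domain: L_eq = 10·log₁₀[(Σ tᵢ·10^(Lᵢ/10))/T], T = 5.9 h.
Σ tᵢ·10^(Lᵢ/10) = 3.8·10^(55.8/10) + 1.1·10^(69.0/10) + 1·10^(77.5/10) = 6.642e+07.
L_eq = 10·log₁₀(6.642e+07/5.9) = 70.51 dB(A).

71 dB(A)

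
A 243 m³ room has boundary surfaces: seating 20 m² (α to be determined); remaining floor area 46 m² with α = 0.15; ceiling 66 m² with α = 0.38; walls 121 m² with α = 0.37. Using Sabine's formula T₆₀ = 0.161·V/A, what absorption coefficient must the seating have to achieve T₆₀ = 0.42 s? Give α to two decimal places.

From T₆₀ = 0.161·V/A, the target T₆₀ = 0.42 s needs A = 0.161·243/0.42 = 93.15 m².
Absorption from the other surfaces = 46·0.15 + 66·0.38 + 121·0.37 = 76.75 m², so the seating must supply 16.40 m² over 20 m².
α = 16.40/20 = 0.820.

0.82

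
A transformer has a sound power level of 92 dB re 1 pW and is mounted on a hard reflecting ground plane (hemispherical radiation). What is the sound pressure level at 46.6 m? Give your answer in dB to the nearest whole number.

51 dB

L_p = L_w − 10·log₁₀(2π·r²) with r = 46.6 m.
2π·r² = 1.364e+04 m², 10·log₁₀ of that is 41.350 dB.
L_p = 92 − 41.350 = 50.65 dB.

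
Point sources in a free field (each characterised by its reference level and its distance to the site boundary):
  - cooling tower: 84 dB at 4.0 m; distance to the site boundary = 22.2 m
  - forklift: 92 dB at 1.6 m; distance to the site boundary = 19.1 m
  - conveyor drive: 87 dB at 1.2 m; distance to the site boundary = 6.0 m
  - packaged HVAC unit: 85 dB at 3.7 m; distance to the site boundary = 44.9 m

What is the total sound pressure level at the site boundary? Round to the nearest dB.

76 dB

Propagate each source to the receiver with L = L_ref − 20·log₁₀(r/r_ref), then add intensities.
cooling tower: 84 − 20·log₁₀(22.2/4.0) = 84 − 14.89 = 69.11 dB.
forklift: 92 − 20·log₁₀(19.1/1.6) = 92 − 21.54 = 70.46 dB.
conveyor drive: 87 − 20·log₁₀(6.0/1.2) = 87 − 13.98 = 73.02 dB.
packaged HVAC unit: 85 − 20·log₁₀(44.9/3.7) = 85 − 21.68 = 63.32 dB.
Σ 10^(L/10) = 4.147e+07 → L_total = 10·log₁₀(4.147e+07) = 76.18 dB.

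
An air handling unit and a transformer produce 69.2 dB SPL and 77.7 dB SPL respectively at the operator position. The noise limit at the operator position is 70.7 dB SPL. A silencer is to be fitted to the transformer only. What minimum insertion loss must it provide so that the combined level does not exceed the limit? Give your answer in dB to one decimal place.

Fixed contribution from the other source: Σ 10^(L/10) = 10^(69.2/10) = 8.318e+06 (69.20 dB SPL).
The limit corresponds to 10^(70.7/10) = 1.175e+07; subtracting the fixed part leaves 3.431e+06 for the transformer, i.e. 65.35 dB SPL.
So the transformer must be reduced from 77.7 to 65.35 dB SPL: IL = 12.35 dB.

12.3 dB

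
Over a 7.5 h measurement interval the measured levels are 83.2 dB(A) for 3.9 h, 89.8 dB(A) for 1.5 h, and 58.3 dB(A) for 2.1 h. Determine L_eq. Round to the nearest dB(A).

L_eq = 10·log₁₀[(1/T)·Σ tᵢ·10^(Lᵢ/10)] with T = 7.5 h.
Σ tᵢ·10^(Lᵢ/10) = 3.9·10^(83.2/10) + 1.5·10^(89.8/10) + 2.1·10^(58.3/10) = 2.249e+09.
L_eq = 10·log₁₀(2.249e+09/7.5) = 84.77 dB(A).

85 dB(A)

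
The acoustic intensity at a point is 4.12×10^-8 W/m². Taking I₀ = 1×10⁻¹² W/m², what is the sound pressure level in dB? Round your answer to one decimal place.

46.1 dB

I/I₀ = 4.12×10^-8/10⁻¹² = 4.12×10^4, and L = 10·log₁₀(I/I₀).
L = 10·(0.6149 + 4) = 46.15 dB.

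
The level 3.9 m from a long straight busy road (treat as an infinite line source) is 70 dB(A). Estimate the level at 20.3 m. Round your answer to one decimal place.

62.8 dB(A)

Cylindrical spreading from a line source gives a 10·log₁₀(r₂/r₁) drop.
L₂ = 70 − 10·log₁₀(20.3/3.9) = 70 − 7.164 = 62.84 dB(A).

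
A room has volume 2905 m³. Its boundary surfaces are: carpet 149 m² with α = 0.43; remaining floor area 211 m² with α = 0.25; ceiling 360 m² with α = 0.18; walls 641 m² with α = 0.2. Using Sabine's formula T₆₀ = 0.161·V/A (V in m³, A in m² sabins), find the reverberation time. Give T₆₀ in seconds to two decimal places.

1.51 s

Total absorption A = 149·0.43 + 211·0.25 + 360·0.18 + 641·0.2 = 309.82 m² sabins.
T₆₀ = 0.161 × 2905 / 309.82 = 1.510 s.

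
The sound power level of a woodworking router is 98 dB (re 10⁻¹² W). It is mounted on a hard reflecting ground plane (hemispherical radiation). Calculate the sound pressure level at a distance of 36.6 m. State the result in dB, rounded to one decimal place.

Free-field hemispherical radiation: L_p = L_w − 10·log₁₀(2π·r²), r = 36.6 m.
2π·r² = 8417 m², 10·log₁₀ of that is 39.251 dB.
L_p = 98 − 39.251 = 58.75 dB.

58.7 dB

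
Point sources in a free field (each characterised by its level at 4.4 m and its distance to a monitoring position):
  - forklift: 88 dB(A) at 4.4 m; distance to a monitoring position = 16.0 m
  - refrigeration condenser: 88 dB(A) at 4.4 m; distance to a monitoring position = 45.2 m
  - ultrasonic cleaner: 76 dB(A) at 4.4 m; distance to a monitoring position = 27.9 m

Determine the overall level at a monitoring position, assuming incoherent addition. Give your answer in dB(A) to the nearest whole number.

77 dB(A)

Apply inverse-square spreading to bring every level to the receiver, then sum 10^(L/10).
forklift: 88 − 20·log₁₀(16.0/4.4) = 88 − 11.21 = 76.79 dB(A).
refrigeration condenser: 88 − 20·log₁₀(45.2/4.4) = 88 − 20.23 = 67.77 dB(A).
ultrasonic cleaner: 76 − 20·log₁₀(27.9/4.4) = 76 − 16.04 = 59.96 dB(A).
Σ 10^(L/10) = 5.469e+07 → L_total = 10·log₁₀(5.469e+07) = 77.38 dB(A).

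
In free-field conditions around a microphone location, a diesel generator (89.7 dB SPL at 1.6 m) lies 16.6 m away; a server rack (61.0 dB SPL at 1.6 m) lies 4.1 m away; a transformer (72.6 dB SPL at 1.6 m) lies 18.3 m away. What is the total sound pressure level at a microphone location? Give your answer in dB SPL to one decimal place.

First find each source's level at the receiver (point-source: −20·log₁₀(r/r_ref)), then combine on an intensity basis.
diesel generator: 89.7 − 20·log₁₀(16.6/1.6) = 89.7 − 20.32 = 69.38 dB SPL.
server rack: 61.0 − 20·log₁₀(4.1/1.6) = 61.0 − 8.17 = 52.83 dB SPL.
transformer: 72.6 − 20·log₁₀(18.3/1.6) = 72.6 − 21.17 = 51.43 dB SPL.
Σ 10^(L/10) = 9.001e+06 → L_total = 10·log₁₀(9.001e+06) = 69.54 dB SPL.

69.5 dB SPL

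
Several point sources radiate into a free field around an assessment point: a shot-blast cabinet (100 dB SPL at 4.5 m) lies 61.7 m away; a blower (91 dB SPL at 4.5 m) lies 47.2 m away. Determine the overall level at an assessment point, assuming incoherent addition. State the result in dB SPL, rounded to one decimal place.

First find each source's level at the receiver (point-source: −20·log₁₀(r/r_ref)), then combine on an intensity basis.
shot-blast cabinet: 100 − 20·log₁₀(61.7/4.5) = 100 − 22.74 = 77.26 dB SPL.
blower: 91 − 20·log₁₀(47.2/4.5) = 91 − 20.41 = 70.59 dB SPL.
Σ 10^(L/10) = 6.464e+07 → L_total = 10·log₁₀(6.464e+07) = 78.10 dB SPL.

78.1 dB SPL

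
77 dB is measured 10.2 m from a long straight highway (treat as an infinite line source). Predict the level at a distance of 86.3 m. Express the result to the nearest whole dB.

68 dB

Line-source attenuation: ΔL = 10·log₁₀(r₂/r₁) = 10·log₁₀(86.3/10.2) = 9.274 dB.
L₂ = 77 − 10·log₁₀(86.3/10.2) = 77 − 9.274 = 67.73 dB.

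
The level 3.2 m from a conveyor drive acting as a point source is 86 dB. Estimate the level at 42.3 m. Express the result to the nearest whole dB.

64 dB

For a point source, L₂ = L₁ − 20·log₁₀(r₂/r₁).
L₂ = 86 − 20·log₁₀(42.3/3.2) = 86 − 22.424 = 63.58 dB.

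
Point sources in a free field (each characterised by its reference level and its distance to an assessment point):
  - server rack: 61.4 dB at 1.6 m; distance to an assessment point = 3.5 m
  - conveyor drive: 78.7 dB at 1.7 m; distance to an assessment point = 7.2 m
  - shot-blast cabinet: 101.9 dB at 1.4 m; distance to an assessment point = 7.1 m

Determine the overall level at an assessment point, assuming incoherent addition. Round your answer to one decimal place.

First find each source's level at the receiver (point-source: −20·log₁₀(r/r_ref)), then combine on an intensity basis.
server rack: 61.4 − 20·log₁₀(3.5/1.6) = 61.4 − 6.80 = 54.60 dB.
conveyor drive: 78.7 − 20·log₁₀(7.2/1.7) = 78.7 − 12.54 = 66.16 dB.
shot-blast cabinet: 101.9 − 20·log₁₀(7.1/1.4) = 101.9 − 14.10 = 87.80 dB.
Σ 10^(L/10) = 6.066e+08 → L_total = 10·log₁₀(6.066e+08) = 87.83 dB.

87.8 dB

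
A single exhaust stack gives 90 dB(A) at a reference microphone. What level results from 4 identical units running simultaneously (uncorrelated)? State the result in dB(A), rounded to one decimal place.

With 4 equal, uncorrelated contributions the intensity is 4× that of one unit, giving a rise of 10·log₁₀ 4.
L_total = 90 + 10·log₁₀(4) = 90 + 6.021 = 96.02 dB(A).

96.0 dB(A)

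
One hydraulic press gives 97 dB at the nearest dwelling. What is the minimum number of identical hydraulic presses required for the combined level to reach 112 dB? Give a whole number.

The shortfall is 112 − 97 = 15.0 dB, and N units add 10·log₁₀ N, so need 10·log₁₀ N ≥ 15.0.
N ≥ 10^(15.0/10) = 31.623, so N = 32.

32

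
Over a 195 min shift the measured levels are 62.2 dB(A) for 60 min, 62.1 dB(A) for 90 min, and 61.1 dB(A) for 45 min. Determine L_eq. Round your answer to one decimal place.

61.9 dB(A)

The energy average is taken in the linear domain: L_eq = 10·log₁₀[(Σ tᵢ·10^(Lᵢ/10))/T], T = 195 min.
Σ tᵢ·10^(Lᵢ/10) = 60·10^(62.2/10) + 90·10^(62.1/10) + 45·10^(61.1/10) = 3.035e+08.
L_eq = 10·log₁₀(3.035e+08/195) = 61.92 dB(A).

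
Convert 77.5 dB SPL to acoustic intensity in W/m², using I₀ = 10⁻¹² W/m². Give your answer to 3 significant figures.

I = I₀·10^(L/10) = 10⁻¹² × 10^(77.5/10) = 10^(-4.250).

5.62e-05 W/m²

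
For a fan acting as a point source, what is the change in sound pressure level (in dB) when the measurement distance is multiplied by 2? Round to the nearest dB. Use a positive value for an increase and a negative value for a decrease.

With spherical spreading the level changes by −20·log₁₀(r₂/r₁).
ΔL = −20·log₁₀(2) = -6.02 dB.

-6 dB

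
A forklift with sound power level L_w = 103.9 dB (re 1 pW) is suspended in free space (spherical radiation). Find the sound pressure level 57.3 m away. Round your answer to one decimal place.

57.7 dB

Free-field spherical radiation: L_p = L_w − 10·log₁₀(4π·r²), r = 57.3 m.
4π·r² = 4.126e+04 m², 10·log₁₀ of that is 46.155 dB.
L_p = 103.9 − 46.155 = 57.74 dB.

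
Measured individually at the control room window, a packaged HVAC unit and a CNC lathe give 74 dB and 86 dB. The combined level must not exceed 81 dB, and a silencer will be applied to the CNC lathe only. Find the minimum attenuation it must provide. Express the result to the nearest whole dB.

Fixed contribution from the other source: Σ 10^(L/10) = 10^(74/10) = 2.512e+07 (74.00 dB).
The limit corresponds to 10^(81/10) = 1.259e+08; subtracting the fixed part leaves 1.008e+08 for the CNC lathe, i.e. 80.03 dB.
So the CNC lathe must be reduced from 86 to 80.03 dB: IL = 5.97 dB.

6 dB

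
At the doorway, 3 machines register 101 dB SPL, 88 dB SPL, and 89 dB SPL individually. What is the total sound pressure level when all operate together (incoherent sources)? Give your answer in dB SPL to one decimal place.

For uncorrelated sources the intensities add, so convert each level to linear form, sum, and take 10·log₁₀ of the total.
Σ 10^(L/10) = 10^(101/10) + 10^(88/10) + 10^(89/10) = 1.401e+10.
L_total = 10·log₁₀(1.401e+10) = 101.47 dB SPL.

101.5 dB SPL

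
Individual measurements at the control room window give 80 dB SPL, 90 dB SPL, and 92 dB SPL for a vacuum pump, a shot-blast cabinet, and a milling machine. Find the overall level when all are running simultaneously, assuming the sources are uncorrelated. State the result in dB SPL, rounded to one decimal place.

94.3 dB SPL

For uncorrelated sources the intensities add, so convert each level to linear form, sum, and take 10·log₁₀ of the total.
Σ 10^(L/10) = 10^(80/10) + 10^(90/10) + 10^(92/10) = 2.685e+09.
L_total = 10·log₁₀(2.685e+09) = 94.29 dB SPL.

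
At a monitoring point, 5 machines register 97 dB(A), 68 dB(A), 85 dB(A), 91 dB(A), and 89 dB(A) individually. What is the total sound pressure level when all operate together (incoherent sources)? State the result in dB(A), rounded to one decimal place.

For uncorrelated sources the intensities add, so convert each level to linear form, sum, and take 10·log₁₀ of the total.
Σ 10^(L/10) = 10^(97/10) + 10^(68/10) + 10^(85/10) + 10^(91/10) + 10^(89/10) = 7.388e+09.
L_total = 10·log₁₀(7.388e+09) = 98.69 dB(A).

98.7 dB(A)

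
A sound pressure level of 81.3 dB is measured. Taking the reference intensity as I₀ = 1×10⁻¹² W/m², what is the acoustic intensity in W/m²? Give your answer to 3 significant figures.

I = I₀·10^(L/10) = 10⁻¹² × 10^(81.3/10) = 10^(-3.870).

0.000135 W/m²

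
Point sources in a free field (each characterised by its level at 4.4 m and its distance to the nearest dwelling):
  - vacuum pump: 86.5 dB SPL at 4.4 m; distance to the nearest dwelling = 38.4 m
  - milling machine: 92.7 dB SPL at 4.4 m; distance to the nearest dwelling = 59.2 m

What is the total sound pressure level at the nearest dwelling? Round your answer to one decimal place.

72.1 dB SPL

Propagate each source to the receiver with L = L_ref − 20·log₁₀(r/r_ref), then add intensities.
vacuum pump: 86.5 − 20·log₁₀(38.4/4.4) = 86.5 − 18.82 = 67.68 dB SPL.
milling machine: 92.7 − 20·log₁₀(59.2/4.4) = 92.7 − 22.58 = 70.12 dB SPL.
Σ 10^(L/10) = 1.615e+07 → L_total = 10·log₁₀(1.615e+07) = 72.08 dB SPL.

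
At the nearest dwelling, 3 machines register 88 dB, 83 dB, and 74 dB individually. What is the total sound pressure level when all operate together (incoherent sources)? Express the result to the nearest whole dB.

89 dB

Incoherent sources combine by intensity addition: L_total = 10·log₁₀(Σ 10^(L_i/10)).
Σ 10^(L/10) = 10^(88/10) + 10^(83/10) + 10^(74/10) = 8.556e+08.
L_total = 10·log₁₀(8.556e+08) = 89.32 dB.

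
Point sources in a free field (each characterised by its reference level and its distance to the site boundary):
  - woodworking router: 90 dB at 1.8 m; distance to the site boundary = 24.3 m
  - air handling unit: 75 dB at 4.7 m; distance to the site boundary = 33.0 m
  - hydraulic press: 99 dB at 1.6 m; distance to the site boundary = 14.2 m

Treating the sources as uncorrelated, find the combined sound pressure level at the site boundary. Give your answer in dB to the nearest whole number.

80 dB

First find each source's level at the receiver (point-source: −20·log₁₀(r/r_ref)), then combine on an intensity basis.
woodworking router: 90 − 20·log₁₀(24.3/1.8) = 90 − 22.61 = 67.39 dB.
air handling unit: 75 − 20·log₁₀(33.0/4.7) = 75 − 16.93 = 58.07 dB.
hydraulic press: 99 − 20·log₁₀(14.2/1.6) = 99 − 18.96 = 80.04 dB.
Σ 10^(L/10) = 1.070e+08 → L_total = 10·log₁₀(1.070e+08) = 80.29 dB.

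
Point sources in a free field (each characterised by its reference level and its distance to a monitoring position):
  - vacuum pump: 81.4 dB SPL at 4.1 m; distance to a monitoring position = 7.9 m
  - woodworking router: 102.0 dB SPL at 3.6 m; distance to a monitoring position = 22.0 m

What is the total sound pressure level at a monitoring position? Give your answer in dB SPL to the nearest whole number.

Propagate each source to the receiver with L = L_ref − 20·log₁₀(r/r_ref), then add intensities.
vacuum pump: 81.4 − 20·log₁₀(7.9/4.1) = 81.4 − 5.70 = 75.70 dB SPL.
woodworking router: 102.0 − 20·log₁₀(22.0/3.6) = 102.0 − 15.72 = 86.28 dB SPL.
Σ 10^(L/10) = 4.616e+08 → L_total = 10·log₁₀(4.616e+08) = 86.64 dB SPL.

87 dB SPL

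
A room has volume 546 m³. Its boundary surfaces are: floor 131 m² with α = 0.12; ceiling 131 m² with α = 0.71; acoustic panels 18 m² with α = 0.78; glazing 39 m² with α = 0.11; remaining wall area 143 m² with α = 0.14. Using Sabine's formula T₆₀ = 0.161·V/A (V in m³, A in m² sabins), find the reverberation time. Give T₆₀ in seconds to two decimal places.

Summing Sᵢαᵢ: 131·0.12 + 131·0.71 + 18·0.78 + 39·0.11 + 143·0.14 = 147.08 m².
T₆₀ = 0.161 × 546 / 147.08 = 0.598 s.

0.60 s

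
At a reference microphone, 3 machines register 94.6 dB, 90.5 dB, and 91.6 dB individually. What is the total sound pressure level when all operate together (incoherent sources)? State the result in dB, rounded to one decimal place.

For uncorrelated sources the intensities add, so convert each level to linear form, sum, and take 10·log₁₀ of the total.
Σ 10^(L/10) = 10^(94.6/10) + 10^(90.5/10) + 10^(91.6/10) = 5.451e+09.
L_total = 10·log₁₀(5.451e+09) = 97.37 dB.

97.4 dB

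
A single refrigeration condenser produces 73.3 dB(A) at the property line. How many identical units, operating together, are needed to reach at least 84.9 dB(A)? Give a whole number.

15

Need L₁ + 10·log₁₀ N ≥ 84.9, i.e. log₁₀ N ≥ 1.16.
N ≥ 10^(11.6/10) = 14.454, so N = 15.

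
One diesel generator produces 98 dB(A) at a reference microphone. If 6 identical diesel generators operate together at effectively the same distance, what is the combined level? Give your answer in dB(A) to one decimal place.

105.8 dB(A)

L_total = L₁ + 10·log₁₀ N for N identical incoherent sources.
L_total = 98 + 10·log₁₀(6) = 98 + 7.782 = 105.78 dB(A).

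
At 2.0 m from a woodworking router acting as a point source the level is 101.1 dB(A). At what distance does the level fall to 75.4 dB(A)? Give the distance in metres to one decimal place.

Point-source spreading drops the level by 20·log₁₀(r₂/r₁); inverting, r₂/r₁ = 10^(ΔL/20).
r₂ = 2.0·10^((101.1−75.4)/20) = 2.0·10^(25.7/20) = 38.55 m.

38.6 m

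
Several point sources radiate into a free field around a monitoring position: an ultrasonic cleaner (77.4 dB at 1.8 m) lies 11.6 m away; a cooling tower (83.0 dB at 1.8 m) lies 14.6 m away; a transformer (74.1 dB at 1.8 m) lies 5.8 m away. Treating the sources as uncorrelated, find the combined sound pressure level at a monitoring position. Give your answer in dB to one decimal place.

First find each source's level at the receiver (point-source: −20·log₁₀(r/r_ref)), then combine on an intensity basis.
ultrasonic cleaner: 77.4 − 20·log₁₀(11.6/1.8) = 77.4 − 16.18 = 61.22 dB.
cooling tower: 83.0 − 20·log₁₀(14.6/1.8) = 83.0 − 18.18 = 64.82 dB.
transformer: 74.1 − 20·log₁₀(5.8/1.8) = 74.1 − 10.16 = 63.94 dB.
Σ 10^(L/10) = 6.832e+06 → L_total = 10·log₁₀(6.832e+06) = 68.35 dB.

68.3 dB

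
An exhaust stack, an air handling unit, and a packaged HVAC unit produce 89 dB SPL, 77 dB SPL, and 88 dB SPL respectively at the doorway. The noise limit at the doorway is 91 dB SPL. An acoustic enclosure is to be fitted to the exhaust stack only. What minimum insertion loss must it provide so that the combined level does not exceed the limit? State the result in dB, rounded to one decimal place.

1.4 dB

Everything except the exhaust stack sums to 10^(77/10) + 10^(88/10) = 6.811e+08 in linear terms, 88.33 dB SPL.
The limit corresponds to 10^(91/10) = 1.259e+09; subtracting the fixed part leaves 5.778e+08 for the exhaust stack, i.e. 87.62 dB SPL.
Required insertion loss = 89 − 87.62 = 1.38 dB.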